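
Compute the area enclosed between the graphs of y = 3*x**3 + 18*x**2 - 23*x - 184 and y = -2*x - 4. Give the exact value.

1551/2

Set the curves equal: 3*x**3 + 18*x**2 - 23*x - 184 = -2*x - 4, so 3*x**3 + 18*x**2 - 21*x - 180 = 0, which factors as 3*(x - 3)*(x + 4)*(x + 5) = 0. The curves meet at x = -5, -4, 3.
On [-5, -4], y = 3*x**3 + 18*x**2 - 23*x - 184 is on top; that piece has area ∫[-5,-4] (3*x**3 + 18*x**2 - 21*x - 180) dx = 15/4.
On [-4, 3], y = -2*x - 4 is on top; that piece has area ∫[-4,3] (-(3*x**3 + 18*x**2 - 21*x - 180)) dx = 3087/4.
Total enclosed area = 15/4 + 3087/4 = 1551/2.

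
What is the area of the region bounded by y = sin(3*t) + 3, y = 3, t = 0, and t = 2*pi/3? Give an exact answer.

4/3

The difference (sin(3*t) + 3) - (3) = sin(3*t) changes sign at t = pi/3 inside [0, 2*pi/3], so split the integral there.
∫[0,pi/3] (sin(3*t)) dt = 2/3.
∫[pi/3,2*pi/3] (sin(3*t)) dt = -2/3; the area of that piece is 2/3.
Total area = 2/3 + 2/3 = 4/3.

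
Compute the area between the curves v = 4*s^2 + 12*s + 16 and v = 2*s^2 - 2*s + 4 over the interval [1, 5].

On [1, 5], (4*s^2 + 12*s + 16) - (2*s^2 - 2*s + 4) = 2*s^2 + 14*s + 12 is ≥ 0 throughout, so the area is a single integral of |2*s^2 + 14*s + 12|.
∫[1,5] (2*s^2 + 14*s + 12) ds = 896/3.

896/3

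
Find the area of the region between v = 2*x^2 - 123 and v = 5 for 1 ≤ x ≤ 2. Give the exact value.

370/3

On [1, 2], (2*x^2 - 123) - (5) = 2*x^2 - 128 is ≤ 0 throughout, so the area is a single integral of |2*x^2 - 128|.
∫[1,2] (2*x^2 - 128) dx = -370/3; the area of that piece is 370/3.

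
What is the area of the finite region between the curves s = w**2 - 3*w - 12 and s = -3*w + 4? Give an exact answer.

Both boundary curves give s as a function of w, so integrate with respect to w. Setting them equal: w**2 - 16 = 0, i.e. (w - 4)*(w + 4) = 0, so they meet at w = -4, 4.
For w in [-4, 4], s = w**2 - 3*w - 12 is on the left; area = ∫[-4,4] (-(w**2 - 16)) dw = 256/3.

256/3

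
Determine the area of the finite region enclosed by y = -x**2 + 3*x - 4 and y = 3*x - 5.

Set the curves equal: -x**2 + 3*x - 4 = 3*x - 5, so -x**2 + 1 = 0, which factors as -(x - 1)*(x + 1) = 0. The curves meet at x = -1, 1.
On [-1, 1], y = -x**2 + 3*x - 4 is on top; that piece has area ∫[-1,1] (-x**2 + 1) dx = 4/3.

4/3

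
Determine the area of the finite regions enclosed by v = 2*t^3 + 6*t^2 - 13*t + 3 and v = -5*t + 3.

Set the curves equal: 2*t^3 + 6*t^2 - 13*t + 3 = -5*t + 3, so 2*t^3 + 6*t^2 - 8*t = 0, which factors as 2*t*(t - 1)*(t + 4) = 0. The curves meet at t = -4, 0, 1.
On [-4, 0], v = 2*t^3 + 6*t^2 - 13*t + 3 is on top; that piece has area ∫[-4,0] (2*t^3 + 6*t^2 - 8*t) dt = 64.
On [0, 1], v = -5*t + 3 is on top; that piece has area ∫[0,1] (-(2*t^3 + 6*t^2 - 8*t)) dt = 3/2.
Total enclosed area = 64 + 3/2 = 131/2.

131/2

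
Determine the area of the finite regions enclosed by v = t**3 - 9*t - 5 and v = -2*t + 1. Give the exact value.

131/4

Set the curves equal: t**3 - 9*t - 5 = -2*t + 1, so t**3 - 7*t - 6 = 0, which factors as (t - 3)*(t + 1)*(t + 2) = 0. The curves meet at t = -2, -1, 3.
On [-2, -1], v = t**3 - 9*t - 5 is on top; that piece has area ∫[-2,-1] (t**3 - 7*t - 6) dt = 3/4.
On [-1, 3], v = -2*t + 1 is on top; that piece has area ∫[-1,3] (-(t**3 - 7*t - 6)) dt = 32.
Total enclosed area = 3/4 + 32 = 131/4.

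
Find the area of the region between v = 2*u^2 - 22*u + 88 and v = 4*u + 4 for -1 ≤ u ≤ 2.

On [-1, 2], (2*u^2 - 22*u + 88) - (4*u + 4) = 2*u^2 - 26*u + 84 is ≥ 0 throughout, so the area is a single integral of |2*u^2 - 26*u + 84|.
∫[-1,2] (2*u^2 - 26*u + 84) du = 219.

219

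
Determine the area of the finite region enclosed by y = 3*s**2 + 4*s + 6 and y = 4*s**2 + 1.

Set the curves equal: 3*s**2 + 4*s + 6 = 4*s**2 + 1, so -s**2 + 4*s + 5 = 0, which factors as -(s - 5)*(s + 1) = 0. The curves meet at s = -1, 5.
On [-1, 5], y = 3*s**2 + 4*s + 6 is on top; that piece has area ∫[-1,5] (-s**2 + 4*s + 5) ds = 36.

36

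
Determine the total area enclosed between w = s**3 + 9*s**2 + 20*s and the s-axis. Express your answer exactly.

131/4

The curve meets the s-axis where s**3 + 9*s**2 + 20*s = 0, i.e. s*(s + 4)*(s + 5) = 0, at s = -5, -4, 0.
On [-5, -4] the curve lies above the axis; ∫[-5,-4] (s**3 + 9*s**2 + 20*s) ds = 3/4, giving area 3/4.
On [-4, 0] the curve lies below the axis; ∫[-4,0] (s**3 + 9*s**2 + 20*s) ds = -32, giving area 32.
Total area = 3/4 + 32 = 131/4.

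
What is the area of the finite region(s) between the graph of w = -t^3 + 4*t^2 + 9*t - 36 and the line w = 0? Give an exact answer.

1741/12

The curve meets the t-axis where -t^3 + 4*t^2 + 9*t - 36 = 0, i.e. -(t - 4)*(t - 3)*(t + 3) = 0, at t = -3, 3, 4.
On [-3, 3] the curve lies below the axis; ∫[-3,3] (-t^3 + 4*t^2 + 9*t - 36) dt = -144, giving area 144.
On [3, 4] the curve lies above the axis; ∫[3,4] (-t^3 + 4*t^2 + 9*t - 36) dt = 13/12, giving area 13/12.
Total area = 144 + 13/12 = 1741/12.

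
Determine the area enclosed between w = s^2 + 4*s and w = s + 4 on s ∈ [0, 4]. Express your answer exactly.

The difference (s^2 + 4*s) - (s + 4) = s^2 + 3*s - 4 changes sign at s = 1 inside [0, 4], so split the integral there.
∫[0,1] (s^2 + 3*s - 4) ds = -13/6; the area of that piece is 13/6.
∫[1,4] (s^2 + 3*s - 4) ds = 63/2.
Total area = 13/6 + 63/2 = 101/3.

101/3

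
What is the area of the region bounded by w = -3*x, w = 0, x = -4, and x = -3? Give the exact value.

21/2

On [-4, -3], (-3*x) - (0) = -3*x is ≥ 0 throughout, so the area is a single integral of |-3*x|.
∫[-4,-3] (-3*x) dx = 21/2.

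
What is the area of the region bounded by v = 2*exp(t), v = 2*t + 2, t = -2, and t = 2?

-8 - 2*exp(-2) + 2*exp(2)

On [-2, 2], (2*exp(t)) - (2*t + 2) = -2*t + 2*exp(t) - 2 is ≥ 0 throughout, so the area is a single integral of |-2*t + 2*exp(t) - 2|.
∫[-2,2] (-2*t + 2*exp(t) - 2) dt = -8 - 2*exp(-2) + 2*exp(2).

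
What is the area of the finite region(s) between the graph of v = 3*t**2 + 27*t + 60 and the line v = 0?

The curve meets the t-axis where 3*t**2 + 27*t + 60 = 0, i.e. 3*(t + 4)*(t + 5) = 0, at t = -5, -4.
On [-5, -4] the curve lies below the axis; ∫[-5,-4] (3*t**2 + 27*t + 60) dt = -1/2, giving area 1/2.

1/2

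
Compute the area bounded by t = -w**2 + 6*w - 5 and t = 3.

4/3

Both boundary curves give t as a function of w, so integrate with respect to w. Setting them equal: -w**2 + 6*w - 8 = 0, i.e. -(w - 4)*(w - 2) = 0, so they meet at w = 2, 4.
For w in [2, 4], t = -w**2 + 6*w - 5 is on the right; area = ∫[2,4] (-w**2 + 6*w - 8) dw = 4/3.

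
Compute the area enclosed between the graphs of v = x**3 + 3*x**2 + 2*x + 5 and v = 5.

1/2

Set the curves equal: x**3 + 3*x**2 + 2*x + 5 = 5, so x**3 + 3*x**2 + 2*x = 0, which factors as x*(x + 1)*(x + 2) = 0. The curves meet at x = -2, -1, 0.
On [-2, -1], v = x**3 + 3*x**2 + 2*x + 5 is on top; that piece has area ∫[-2,-1] (x**3 + 3*x**2 + 2*x) dx = 1/4.
On [-1, 0], v = 5 is on top; that piece has area ∫[-1,0] (-(x**3 + 3*x**2 + 2*x)) dx = 1/4.
Total enclosed area = 1/4 + 1/4 = 1/2.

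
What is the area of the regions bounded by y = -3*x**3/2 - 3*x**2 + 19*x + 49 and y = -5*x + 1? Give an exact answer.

284

Set the curves equal: -3*x**3/2 - 3*x**2 + 19*x + 49 = -5*x + 1, so -3*x**3/2 - 3*x**2 + 24*x + 48 = 0, which factors as -3*(x - 4)*(x + 2)*(x + 4)/2 = 0. The curves meet at x = -4, -2, 4.
On [-4, -2], y = -5*x + 1 is on top; that piece has area ∫[-4,-2] (-(-3*x**3/2 - 3*x**2 + 24*x + 48)) dx = 14.
On [-2, 4], y = -3*x**3/2 - 3*x**2 + 19*x + 49 is on top; that piece has area ∫[-2,4] (-3*x**3/2 - 3*x**2 + 24*x + 48) dx = 270.
Total enclosed area = 14 + 270 = 284.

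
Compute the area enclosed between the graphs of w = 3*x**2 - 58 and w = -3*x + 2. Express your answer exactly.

729/2

Set the curves equal: 3*x**2 - 58 = -3*x + 2, so 3*x**2 + 3*x - 60 = 0, which factors as 3*(x - 4)*(x + 5) = 0. The curves meet at x = -5, 4.
On [-5, 4], w = -3*x + 2 is on top; that piece has area ∫[-5,4] (-(3*x**2 + 3*x - 60)) dx = 729/2.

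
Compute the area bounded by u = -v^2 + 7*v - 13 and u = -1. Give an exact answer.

Both boundary curves give u as a function of v, so integrate with respect to v. Setting them equal: -v^2 + 7*v - 12 = 0, i.e. -(v - 4)*(v - 3) = 0, so they meet at v = 3, 4.
For v in [3, 4], u = -v^2 + 7*v - 13 is on the right; area = ∫[3,4] (-v^2 + 7*v - 12) dv = 1/6.

1/6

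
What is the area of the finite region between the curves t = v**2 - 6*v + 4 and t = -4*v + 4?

4/3

Both boundary curves give t as a function of v, so integrate with respect to v. Setting them equal: v**2 - 2*v = 0, i.e. v*(v - 2) = 0, so they meet at v = 0, 2.
For v in [0, 2], t = v**2 - 6*v + 4 is on the left; area = ∫[0,2] (-(v**2 - 2*v)) dv = 4/3.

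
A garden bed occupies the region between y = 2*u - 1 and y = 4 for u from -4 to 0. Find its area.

On [-4, 0], (2*u - 1) - (4) = 2*u - 5 is ≤ 0 throughout, so the area is a single integral of |2*u - 5|.
∫[-4,0] (2*u - 5) du = -36; the area of that piece is 36.

36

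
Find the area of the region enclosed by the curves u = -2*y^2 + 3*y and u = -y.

Both boundary curves give u as a function of y, so integrate with respect to y. Setting them equal: -2*y^2 + 4*y = 0, i.e. -2*y*(y - 2) = 0, so they meet at y = 0, 2.
For y in [0, 2], u = -2*y^2 + 3*y is on the right; area = ∫[0,2] (-2*y^2 + 4*y) dy = 8/3.

8/3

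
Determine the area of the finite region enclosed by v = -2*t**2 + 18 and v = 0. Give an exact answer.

72

Set the curves equal: -2*t**2 + 18 = 0, so -2*t**2 + 18 = 0, which factors as -2*(t - 3)*(t + 3) = 0. The curves meet at t = -3, 3.
On [-3, 3], v = -2*t**2 + 18 is on top; that piece has area ∫[-3,3] (-2*t**2 + 18) dt = 72.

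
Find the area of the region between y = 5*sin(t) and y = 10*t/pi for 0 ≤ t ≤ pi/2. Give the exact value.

On [0, pi/2], (5*sin(t)) - (10*t/pi) = -10*t/pi + 5*sin(t) is ≥ 0 throughout, so the area is a single integral of |-10*t/pi + 5*sin(t)|.
∫[0,pi/2] (-10*t/pi + 5*sin(t)) dt = 5 - 5*pi/4.

5 - 5*pi/4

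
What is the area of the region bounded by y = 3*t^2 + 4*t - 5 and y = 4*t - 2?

4

Set the curves equal: 3*t^2 + 4*t - 5 = 4*t - 2, so 3*t^2 - 3 = 0, which factors as 3*(t - 1)*(t + 1) = 0. The curves meet at t = -1, 1.
On [-1, 1], y = 4*t - 2 is on top; that piece has area ∫[-1,1] (-(3*t^2 - 3)) dt = 4.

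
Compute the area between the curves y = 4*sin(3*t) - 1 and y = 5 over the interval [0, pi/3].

-8/3 + 2*pi

On [0, pi/3], (4*sin(3*t) - 1) - (5) = 4*sin(3*t) - 6 is ≤ 0 throughout, so the area is a single integral of |4*sin(3*t) - 6|.
∫[0,pi/3] (4*sin(3*t) - 6) dt = 8/3 - 2*pi; the area of that piece is -8/3 + 2*pi.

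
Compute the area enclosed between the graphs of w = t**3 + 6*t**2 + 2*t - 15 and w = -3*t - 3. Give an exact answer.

131/4

Set the curves equal: t**3 + 6*t**2 + 2*t - 15 = -3*t - 3, so t**3 + 6*t**2 + 5*t - 12 = 0, which factors as (t - 1)*(t + 3)*(t + 4) = 0. The curves meet at t = -4, -3, 1.
On [-4, -3], w = t**3 + 6*t**2 + 2*t - 15 is on top; that piece has area ∫[-4,-3] (t**3 + 6*t**2 + 5*t - 12) dt = 3/4.
On [-3, 1], w = -3*t - 3 is on top; that piece has area ∫[-3,1] (-(t**3 + 6*t**2 + 5*t - 12)) dt = 32.
Total enclosed area = 3/4 + 32 = 131/4.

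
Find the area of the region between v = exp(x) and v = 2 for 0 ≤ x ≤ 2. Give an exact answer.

-7 + 4*log(2) + exp(2)

The difference (exp(x)) - (2) = exp(x) - 2 changes sign at x = log(2) inside [0, 2], so split the integral there.
∫[0,log(2)] (exp(x) - 2) dx = 1 - log(4); the area of that piece is -1 + log(4).
∫[log(2),2] (exp(x) - 2) dx = -6 + 2*log(2) + exp(2).
Total area = (-1 + log(4)) + (-6 + 2*log(2) + exp(2)) = -7 + 4*log(2) + exp(2).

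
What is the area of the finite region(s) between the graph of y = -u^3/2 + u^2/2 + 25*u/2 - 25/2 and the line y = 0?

The curve meets the u-axis where -u^3/2 + u^2/2 + 25*u/2 - 25/2 = 0, i.e. -(u - 5)*(u - 1)*(u + 5)/2 = 0, at u = -5, 1, 5.
On [-5, 1] the curve lies below the axis; ∫[-5,1] (-u^3/2 + u^2/2 + 25*u/2 - 25/2) du = -126, giving area 126.
On [1, 5] the curve lies above the axis; ∫[1,5] (-u^3/2 + u^2/2 + 25*u/2 - 25/2) du = 128/3, giving area 128/3.
Total area = 126 + 128/3 = 506/3.

506/3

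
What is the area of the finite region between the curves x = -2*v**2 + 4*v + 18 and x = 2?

Both boundary curves give x as a function of v, so integrate with respect to v. Setting them equal: -2*v**2 + 4*v + 16 = 0, i.e. -2*(v - 4)*(v + 2) = 0, so they meet at v = -2, 4.
For v in [-2, 4], x = -2*v**2 + 4*v + 18 is on the right; area = ∫[-2,4] (-2*v**2 + 4*v + 16) dv = 72.

72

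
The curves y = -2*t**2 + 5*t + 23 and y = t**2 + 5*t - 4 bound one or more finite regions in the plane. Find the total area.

108

Set the curves equal: -2*t**2 + 5*t + 23 = t**2 + 5*t - 4, so -3*t**2 + 27 = 0, which factors as -3*(t - 3)*(t + 3) = 0. The curves meet at t = -3, 3.
On [-3, 3], y = -2*t**2 + 5*t + 23 is on top; that piece has area ∫[-3,3] (-3*t**2 + 27) dt = 108.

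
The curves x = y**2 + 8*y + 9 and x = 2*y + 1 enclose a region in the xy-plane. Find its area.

4/3

Both boundary curves give x as a function of y, so integrate with respect to y. Setting them equal: y**2 + 6*y + 8 = 0, i.e. (y + 2)*(y + 4) = 0, so they meet at y = -4, -2.
For y in [-4, -2], x = y**2 + 8*y + 9 is on the left; area = ∫[-4,-2] (-(y**2 + 6*y + 8)) dy = 4/3.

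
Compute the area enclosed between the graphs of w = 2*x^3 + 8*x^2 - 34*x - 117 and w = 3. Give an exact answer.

3901/6

Set the curves equal: 2*x^3 + 8*x^2 - 34*x - 117 = 3, so 2*x^3 + 8*x^2 - 34*x - 120 = 0, which factors as 2*(x - 4)*(x + 3)*(x + 5) = 0. The curves meet at x = -5, -3, 4.
On [-5, -3], w = 2*x^3 + 8*x^2 - 34*x - 117 is on top; that piece has area ∫[-5,-3] (2*x^3 + 8*x^2 - 34*x - 120) dx = 64/3.
On [-3, 4], w = 3 is on top; that piece has area ∫[-3,4] (-(2*x^3 + 8*x^2 - 34*x - 120)) dx = 3773/6.
Total enclosed area = 64/3 + 3773/6 = 3901/6.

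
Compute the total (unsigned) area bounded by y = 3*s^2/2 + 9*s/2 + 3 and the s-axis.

The curve meets the s-axis where 3*s^2/2 + 9*s/2 + 3 = 0, i.e. 3*(s + 1)*(s + 2)/2 = 0, at s = -2, -1.
On [-2, -1] the curve lies below the axis; ∫[-2,-1] (3*s^2/2 + 9*s/2 + 3) ds = -1/4, giving area 1/4.

1/4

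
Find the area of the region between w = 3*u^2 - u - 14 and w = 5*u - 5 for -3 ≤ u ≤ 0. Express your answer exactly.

The difference (3*u^2 - u - 14) - (5*u - 5) = 3*u^2 - 6*u - 9 changes sign at u = -1 inside [-3, 0], so split the integral there.
∫[-3,-1] (3*u^2 - 6*u - 9) du = 32.
∫[-1,0] (3*u^2 - 6*u - 9) du = -5; the area of that piece is 5.
Total area = 32 + 5 = 37.

37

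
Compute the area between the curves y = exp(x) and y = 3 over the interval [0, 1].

On [0, 1], (exp(x)) - (3) = exp(x) - 3 is ≤ 0 throughout, so the area is a single integral of |exp(x) - 3|.
∫[0,1] (exp(x) - 3) dx = -4 + exp(1); the area of that piece is 4 - exp(1).

4 - exp(1)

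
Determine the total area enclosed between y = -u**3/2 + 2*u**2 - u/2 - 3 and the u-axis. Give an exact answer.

71/12

The curve meets the u-axis where -u**3/2 + 2*u**2 - u/2 - 3 = 0, i.e. -(u - 3)*(u - 2)*(u + 1)/2 = 0, at u = -1, 2, 3.
On [-1, 2] the curve lies below the axis; ∫[-1,2] (-u**3/2 + 2*u**2 - u/2 - 3) du = -45/8, giving area 45/8.
On [2, 3] the curve lies above the axis; ∫[2,3] (-u**3/2 + 2*u**2 - u/2 - 3) du = 7/24, giving area 7/24.
Total area = 45/8 + 7/24 = 71/12.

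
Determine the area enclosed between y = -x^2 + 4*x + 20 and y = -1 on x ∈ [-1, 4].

340/3

On [-1, 4], (-x^2 + 4*x + 20) - (-1) = -x^2 + 4*x + 21 is ≥ 0 throughout, so the area is a single integral of |-x^2 + 4*x + 21|.
∫[-1,4] (-x^2 + 4*x + 21) dx = 340/3.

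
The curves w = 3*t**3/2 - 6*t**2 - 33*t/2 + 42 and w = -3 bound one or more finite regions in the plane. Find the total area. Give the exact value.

863/4

Set the curves equal: 3*t**3/2 - 6*t**2 - 33*t/2 + 42 = -3, so 3*t**3/2 - 6*t**2 - 33*t/2 + 45 = 0, which factors as 3*(t - 5)*(t - 2)*(t + 3)/2 = 0. The curves meet at t = -3, 2, 5.
On [-3, 2], w = 3*t**3/2 - 6*t**2 - 33*t/2 + 42 is on top; that piece has area ∫[-3,2] (3*t**3/2 - 6*t**2 - 33*t/2 + 45) dt = 1375/8.
On [2, 5], w = -3 is on top; that piece has area ∫[2,5] (-(3*t**3/2 - 6*t**2 - 33*t/2 + 45)) dt = 351/8.
Total enclosed area = 1375/8 + 351/8 = 863/4.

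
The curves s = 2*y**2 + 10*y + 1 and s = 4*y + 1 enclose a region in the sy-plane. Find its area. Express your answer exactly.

Both boundary curves give s as a function of y, so integrate with respect to y. Setting them equal: 2*y**2 + 6*y = 0, i.e. 2*y*(y + 3) = 0, so they meet at y = -3, 0.
For y in [-3, 0], s = 2*y**2 + 10*y + 1 is on the left; area = ∫[-3,0] (-(2*y**2 + 6*y)) dy = 9.

9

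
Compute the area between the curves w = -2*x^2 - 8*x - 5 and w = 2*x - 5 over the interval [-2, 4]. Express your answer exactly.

412/3

The difference (-2*x^2 - 8*x - 5) - (2*x - 5) = -2*x^2 - 10*x changes sign at x = 0 inside [-2, 4], so split the integral there.
∫[-2,0] (-2*x^2 - 10*x) dx = 44/3.
∫[0,4] (-2*x^2 - 10*x) dx = -368/3; the area of that piece is 368/3.
Total area = 44/3 + 368/3 = 412/3.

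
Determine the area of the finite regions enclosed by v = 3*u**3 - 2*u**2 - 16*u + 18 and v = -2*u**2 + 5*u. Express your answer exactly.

Set the curves equal: 3*u**3 - 2*u**2 - 16*u + 18 = -2*u**2 + 5*u, so 3*u**3 - 21*u + 18 = 0, which factors as 3*(u - 2)*(u - 1)*(u + 3) = 0. The curves meet at u = -3, 1, 2.
On [-3, 1], v = 3*u**3 - 2*u**2 - 16*u + 18 is on top; that piece has area ∫[-3,1] (3*u**3 - 21*u + 18) du = 96.
On [1, 2], v = -2*u**2 + 5*u is on top; that piece has area ∫[1,2] (-(3*u**3 - 21*u + 18)) du = 9/4.
Total enclosed area = 96 + 9/4 = 393/4.

393/4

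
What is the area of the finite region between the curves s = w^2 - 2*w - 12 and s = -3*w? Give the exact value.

343/6

Both boundary curves give s as a function of w, so integrate with respect to w. Setting them equal: w^2 + w - 12 = 0, i.e. (w - 3)*(w + 4) = 0, so they meet at w = -4, 3.
For w in [-4, 3], s = w^2 - 2*w - 12 is on the left; area = ∫[-4,3] (-(w^2 + w - 12)) dw = 343/6.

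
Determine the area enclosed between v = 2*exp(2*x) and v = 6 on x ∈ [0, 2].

-17 + 6*log(3) + exp(4)

The difference (2*exp(2*x)) - (6) = 2*exp(2*x) - 6 changes sign at x = log(3)/2 inside [0, 2], so split the integral there.
∫[0,log(3)/2] (2*exp(2*x) - 6) dx = 2 - log(27); the area of that piece is -2 + log(27).
∫[log(3)/2,2] (2*exp(2*x) - 6) dx = -15 + 3*log(3) + exp(4).
Total area = (-2 + log(27)) + (-15 + 3*log(3) + exp(4)) = -17 + 6*log(3) + exp(4).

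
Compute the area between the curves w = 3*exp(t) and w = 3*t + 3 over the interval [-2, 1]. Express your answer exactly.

On [-2, 1], (3*exp(t)) - (3*t + 3) = -3*t + 3*exp(t) - 3 is ≥ 0 throughout, so the area is a single integral of |-3*t + 3*exp(t) - 3|.
∫[-2,1] (-3*t + 3*exp(t) - 3) dt = -9/2 - 3*exp(-2) + 3*exp(1).

-9/2 - 3*exp(-2) + 3*exp(1)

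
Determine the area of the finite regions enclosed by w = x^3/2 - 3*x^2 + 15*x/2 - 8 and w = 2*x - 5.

Set the curves equal: x^3/2 - 3*x^2 + 15*x/2 - 8 = 2*x - 5, so x^3/2 - 3*x^2 + 11*x/2 - 3 = 0, which factors as (x - 3)*(x - 2)*(x - 1)/2 = 0. The curves meet at x = 1, 2, 3.
On [1, 2], w = x^3/2 - 3*x^2 + 15*x/2 - 8 is on top; that piece has area ∫[1,2] (x^3/2 - 3*x^2 + 11*x/2 - 3) dx = 1/8.
On [2, 3], w = 2*x - 5 is on top; that piece has area ∫[2,3] (-(x^3/2 - 3*x^2 + 11*x/2 - 3)) dx = 1/8.
Total enclosed area = 1/8 + 1/8 = 1/4.

1/4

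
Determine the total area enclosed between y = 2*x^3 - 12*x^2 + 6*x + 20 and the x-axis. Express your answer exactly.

The curve meets the x-axis where 2*x^3 - 12*x^2 + 6*x + 20 = 0, i.e. 2*(x - 5)*(x - 2)*(x + 1) = 0, at x = -1, 2, 5.
On [-1, 2] the curve lies above the axis; ∫[-1,2] (2*x^3 - 12*x^2 + 6*x + 20) dx = 81/2, giving area 81/2.
On [2, 5] the curve lies below the axis; ∫[2,5] (2*x^3 - 12*x^2 + 6*x + 20) dx = -81/2, giving area 81/2.
Total area = 81/2 + 81/2 = 81.

81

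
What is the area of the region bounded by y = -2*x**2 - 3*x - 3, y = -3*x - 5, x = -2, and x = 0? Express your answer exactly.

4

The difference (-2*x**2 - 3*x - 3) - (-3*x - 5) = -2*x**2 + 2 changes sign at x = -1 inside [-2, 0], so split the integral there.
∫[-2,-1] (-2*x**2 + 2) dx = -8/3; the area of that piece is 8/3.
∫[-1,0] (-2*x**2 + 2) dx = 4/3.
Total area = 8/3 + 4/3 = 4.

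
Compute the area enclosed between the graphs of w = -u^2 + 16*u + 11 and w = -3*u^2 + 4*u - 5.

8/3

Set the curves equal: -u^2 + 16*u + 11 = -3*u^2 + 4*u - 5, so 2*u^2 + 12*u + 16 = 0, which factors as 2*(u + 2)*(u + 4) = 0. The curves meet at u = -4, -2.
On [-4, -2], w = -3*u^2 + 4*u - 5 is on top; that piece has area ∫[-4,-2] (-(2*u^2 + 12*u + 16)) du = 8/3.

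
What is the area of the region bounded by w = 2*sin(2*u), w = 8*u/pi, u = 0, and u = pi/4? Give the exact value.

1 - pi/4

On [0, pi/4], (2*sin(2*u)) - (8*u/pi) = -8*u/pi + 2*sin(2*u) is ≥ 0 throughout, so the area is a single integral of |-8*u/pi + 2*sin(2*u)|.
∫[0,pi/4] (-8*u/pi + 2*sin(2*u)) du = 1 - pi/4.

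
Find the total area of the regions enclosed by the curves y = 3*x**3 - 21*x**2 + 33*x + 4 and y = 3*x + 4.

Set the curves equal: 3*x**3 - 21*x**2 + 33*x + 4 = 3*x + 4, so 3*x**3 - 21*x**2 + 30*x = 0, which factors as 3*x*(x - 5)*(x - 2) = 0. The curves meet at x = 0, 2, 5.
On [0, 2], y = 3*x**3 - 21*x**2 + 33*x + 4 is on top; that piece has area ∫[0,2] (3*x**3 - 21*x**2 + 30*x) dx = 16.
On [2, 5], y = 3*x + 4 is on top; that piece has area ∫[2,5] (-(3*x**3 - 21*x**2 + 30*x)) dx = 189/4.
Total enclosed area = 16 + 189/4 = 253/4.

253/4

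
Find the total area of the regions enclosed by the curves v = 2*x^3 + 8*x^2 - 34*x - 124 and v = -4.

Set the curves equal: 2*x^3 + 8*x^2 - 34*x - 124 = -4, so 2*x^3 + 8*x^2 - 34*x - 120 = 0, which factors as 2*(x - 4)*(x + 3)*(x + 5) = 0. The curves meet at x = -5, -3, 4.
On [-5, -3], v = 2*x^3 + 8*x^2 - 34*x - 124 is on top; that piece has area ∫[-5,-3] (2*x^3 + 8*x^2 - 34*x - 120) dx = 64/3.
On [-3, 4], v = -4 is on top; that piece has area ∫[-3,4] (-(2*x^3 + 8*x^2 - 34*x - 120)) dx = 3773/6.
Total enclosed area = 64/3 + 3773/6 = 3901/6.

3901/6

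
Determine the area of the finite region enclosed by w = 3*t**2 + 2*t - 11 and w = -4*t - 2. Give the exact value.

32

Set the curves equal: 3*t**2 + 2*t - 11 = -4*t - 2, so 3*t**2 + 6*t - 9 = 0, which factors as 3*(t - 1)*(t + 3) = 0. The curves meet at t = -3, 1.
On [-3, 1], w = -4*t - 2 is on top; that piece has area ∫[-3,1] (-(3*t**2 + 6*t - 9)) dt = 32.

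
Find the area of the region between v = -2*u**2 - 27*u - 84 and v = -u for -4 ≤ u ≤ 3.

On [-4, 3], (-2*u**2 - 27*u - 84) - (-u) = -2*u**2 - 26*u - 84 is ≤ 0 throughout, so the area is a single integral of |-2*u**2 - 26*u - 84|.
∫[-4,3] (-2*u**2 - 26*u - 84) du = -1673/3; the area of that piece is 1673/3.

1673/3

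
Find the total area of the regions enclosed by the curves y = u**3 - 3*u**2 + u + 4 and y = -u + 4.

Set the curves equal: u**3 - 3*u**2 + u + 4 = -u + 4, so u**3 - 3*u**2 + 2*u = 0, which factors as u*(u - 2)*(u - 1) = 0. The curves meet at u = 0, 1, 2.
On [0, 1], y = u**3 - 3*u**2 + u + 4 is on top; that piece has area ∫[0,1] (u**3 - 3*u**2 + 2*u) du = 1/4.
On [1, 2], y = -u + 4 is on top; that piece has area ∫[1,2] (-(u**3 - 3*u**2 + 2*u)) du = 1/4.
Total enclosed area = 1/4 + 1/4 = 1/2.

1/2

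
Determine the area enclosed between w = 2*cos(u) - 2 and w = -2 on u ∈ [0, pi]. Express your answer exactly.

The difference (2*cos(u) - 2) - (-2) = 2*cos(u) changes sign at u = pi/2 inside [0, pi], so split the integral there.
∫[0,pi/2] (2*cos(u)) du = 2.
∫[pi/2,pi] (2*cos(u)) du = -2; the area of that piece is 2.
Total area = 2 + 2 = 4.

4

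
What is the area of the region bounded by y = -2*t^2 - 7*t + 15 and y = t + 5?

Set the curves equal: -2*t^2 - 7*t + 15 = t + 5, so -2*t^2 - 8*t + 10 = 0, which factors as -2*(t - 1)*(t + 5) = 0. The curves meet at t = -5, 1.
On [-5, 1], y = -2*t^2 - 7*t + 15 is on top; that piece has area ∫[-5,1] (-2*t^2 - 8*t + 10) dt = 72.

72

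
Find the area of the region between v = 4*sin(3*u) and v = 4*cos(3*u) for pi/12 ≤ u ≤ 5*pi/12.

8*sqrt(2)/3

On [pi/12, 5*pi/12], (4*sin(3*u)) - (4*cos(3*u)) = 4*sin(3*u) - 4*cos(3*u) is ≥ 0 throughout, so the area is a single integral of |4*sin(3*u) - 4*cos(3*u)|.
∫[pi/12,5*pi/12] (4*sin(3*u) - 4*cos(3*u)) du = 8*sqrt(2)/3.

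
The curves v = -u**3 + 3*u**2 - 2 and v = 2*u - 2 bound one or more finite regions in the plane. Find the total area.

Set the curves equal: -u**3 + 3*u**2 - 2 = 2*u - 2, so -u**3 + 3*u**2 - 2*u = 0, which factors as -u*(u - 2)*(u - 1) = 0. The curves meet at u = 0, 1, 2.
On [0, 1], v = 2*u - 2 is on top; that piece has area ∫[0,1] (-(-u**3 + 3*u**2 - 2*u)) du = 1/4.
On [1, 2], v = -u**3 + 3*u**2 - 2 is on top; that piece has area ∫[1,2] (-u**3 + 3*u**2 - 2*u) du = 1/4.
Total enclosed area = 1/4 + 1/4 = 1/2.

1/2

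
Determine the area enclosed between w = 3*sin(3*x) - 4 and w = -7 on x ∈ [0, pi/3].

On [0, pi/3], (3*sin(3*x) - 4) - (-7) = 3*sin(3*x) + 3 is ≥ 0 throughout, so the area is a single integral of |3*sin(3*x) + 3|.
∫[0,pi/3] (3*sin(3*x) + 3) dx = 2 + pi.

2 + pi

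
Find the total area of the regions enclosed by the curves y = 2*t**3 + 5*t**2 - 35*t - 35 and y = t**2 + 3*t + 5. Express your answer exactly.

2521/6

Set the curves equal: 2*t**3 + 5*t**2 - 35*t - 35 = t**2 + 3*t + 5, so 2*t**3 + 4*t**2 - 38*t - 40 = 0, which factors as 2*(t - 4)*(t + 1)*(t + 5) = 0. The curves meet at t = -5, -1, 4.
On [-5, -1], y = 2*t**3 + 5*t**2 - 35*t - 35 is on top; that piece has area ∫[-5,-1] (2*t**3 + 4*t**2 - 38*t - 40) dt = 448/3.
On [-1, 4], y = t**2 + 3*t + 5 is on top; that piece has area ∫[-1,4] (-(2*t**3 + 4*t**2 - 38*t - 40)) dt = 1625/6.
Total enclosed area = 448/3 + 1625/6 = 2521/6.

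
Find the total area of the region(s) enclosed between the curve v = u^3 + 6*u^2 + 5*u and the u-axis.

The curve meets the u-axis where u^3 + 6*u^2 + 5*u = 0, i.e. u*(u + 1)*(u + 5) = 0, at u = -5, -1, 0.
On [-5, -1] the curve lies above the axis; ∫[-5,-1] (u^3 + 6*u^2 + 5*u) du = 32, giving area 32.
On [-1, 0] the curve lies below the axis; ∫[-1,0] (u^3 + 6*u^2 + 5*u) du = -3/4, giving area 3/4.
Total area = 32 + 3/4 = 131/4.

131/4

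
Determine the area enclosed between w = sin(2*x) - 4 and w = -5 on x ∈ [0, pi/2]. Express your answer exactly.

On [0, pi/2], (sin(2*x) - 4) - (-5) = sin(2*x) + 1 is ≥ 0 throughout, so the area is a single integral of |sin(2*x) + 1|.
∫[0,pi/2] (sin(2*x) + 1) dx = 1 + pi/2.

1 + pi/2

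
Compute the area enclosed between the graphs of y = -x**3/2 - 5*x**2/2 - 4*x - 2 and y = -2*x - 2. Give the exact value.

Set the curves equal: -x**3/2 - 5*x**2/2 - 4*x - 2 = -2*x - 2, so -x**3/2 - 5*x**2/2 - 2*x = 0, which factors as -x*(x + 1)*(x + 4)/2 = 0. The curves meet at x = -4, -1, 0.
On [-4, -1], y = -2*x - 2 is on top; that piece has area ∫[-4,-1] (-(-x**3/2 - 5*x**2/2 - 2*x)) dx = 45/8.
On [-1, 0], y = -x**3/2 - 5*x**2/2 - 4*x - 2 is on top; that piece has area ∫[-1,0] (-x**3/2 - 5*x**2/2 - 2*x) dx = 7/24.
Total enclosed area = 45/8 + 7/24 = 71/12.

71/12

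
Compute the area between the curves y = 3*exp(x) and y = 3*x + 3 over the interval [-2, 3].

On [-2, 3], (3*exp(x)) - (3*x + 3) = -3*x + 3*exp(x) - 3 is ≥ 0 throughout, so the area is a single integral of |-3*x + 3*exp(x) - 3|.
∫[-2,3] (-3*x + 3*exp(x) - 3) dx = -45/2 - 3*exp(-2) + 3*exp(3).

-45/2 - 3*exp(-2) + 3*exp(3)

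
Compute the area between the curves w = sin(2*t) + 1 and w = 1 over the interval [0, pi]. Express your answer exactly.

2

The difference (sin(2*t) + 1) - (1) = sin(2*t) changes sign at t = pi/2 inside [0, pi], so split the integral there.
∫[0,pi/2] (sin(2*t)) dt = 1.
∫[pi/2,pi] (sin(2*t)) dt = -1; the area of that piece is 1.
Total area = 1 + 1 = 2.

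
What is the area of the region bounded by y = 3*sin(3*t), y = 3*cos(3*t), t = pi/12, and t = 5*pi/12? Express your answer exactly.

2*sqrt(2)

On [pi/12, 5*pi/12], (3*sin(3*t)) - (3*cos(3*t)) = 3*sin(3*t) - 3*cos(3*t) is ≥ 0 throughout, so the area is a single integral of |3*sin(3*t) - 3*cos(3*t)|.
∫[pi/12,5*pi/12] (3*sin(3*t) - 3*cos(3*t)) dt = 2*sqrt(2).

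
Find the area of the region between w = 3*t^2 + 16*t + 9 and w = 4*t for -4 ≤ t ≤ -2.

6

The difference (3*t^2 + 16*t + 9) - (4*t) = 3*t^2 + 12*t + 9 changes sign at t = -3 inside [-4, -2], so split the integral there.
∫[-4,-3] (3*t^2 + 12*t + 9) dt = 4.
∫[-3,-2] (3*t^2 + 12*t + 9) dt = -2; the area of that piece is 2.
Total area = 4 + 2 = 6.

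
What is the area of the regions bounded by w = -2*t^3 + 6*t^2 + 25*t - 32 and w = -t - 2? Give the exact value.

Set the curves equal: -2*t^3 + 6*t^2 + 25*t - 32 = -t - 2, so -2*t^3 + 6*t^2 + 26*t - 30 = 0, which factors as -2*(t - 5)*(t - 1)*(t + 3) = 0. The curves meet at t = -3, 1, 5.
On [-3, 1], w = -t - 2 is on top; that piece has area ∫[-3,1] (-(-2*t^3 + 6*t^2 + 26*t - 30)) dt = 128.
On [1, 5], w = -2*t^3 + 6*t^2 + 25*t - 32 is on top; that piece has area ∫[1,5] (-2*t^3 + 6*t^2 + 26*t - 30) dt = 128.
Total enclosed area = 128 + 128 = 256.

256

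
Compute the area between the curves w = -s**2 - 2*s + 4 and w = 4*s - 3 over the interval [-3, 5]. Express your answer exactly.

The difference (-s**2 - 2*s + 4) - (4*s - 3) = -s**2 - 6*s + 7 changes sign at s = 1 inside [-3, 5], so split the integral there.
∫[-3,1] (-s**2 - 6*s + 7) ds = 128/3.
∫[1,5] (-s**2 - 6*s + 7) ds = -256/3; the area of that piece is 256/3.
Total area = 128/3 + 256/3 = 128.

128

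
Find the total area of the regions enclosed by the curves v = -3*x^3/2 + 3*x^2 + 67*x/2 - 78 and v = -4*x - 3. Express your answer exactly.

2459/4

Set the curves equal: -3*x^3/2 + 3*x^2 + 67*x/2 - 78 = -4*x - 3, so -3*x^3/2 + 3*x^2 + 75*x/2 - 75 = 0, which factors as -3*(x - 5)*(x - 2)*(x + 5)/2 = 0. The curves meet at x = -5, 2, 5.
On [-5, 2], v = -4*x - 3 is on top; that piece has area ∫[-5,2] (-(-3*x^3/2 + 3*x^2 + 75*x/2 - 75)) dx = 4459/8.
On [2, 5], v = -3*x^3/2 + 3*x^2 + 67*x/2 - 78 is on top; that piece has area ∫[2,5] (-3*x^3/2 + 3*x^2 + 75*x/2 - 75) dx = 459/8.
Total enclosed area = 4459/8 + 459/8 = 2459/4.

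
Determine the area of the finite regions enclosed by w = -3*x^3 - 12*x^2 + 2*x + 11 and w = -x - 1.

253/4

Set the curves equal: -3*x^3 - 12*x^2 + 2*x + 11 = -x - 1, so -3*x^3 - 12*x^2 + 3*x + 12 = 0, which factors as -3*(x - 1)*(x + 1)*(x + 4) = 0. The curves meet at x = -4, -1, 1.
On [-4, -1], w = -x - 1 is on top; that piece has area ∫[-4,-1] (-(-3*x^3 - 12*x^2 + 3*x + 12)) dx = 189/4.
On [-1, 1], w = -3*x^3 - 12*x^2 + 2*x + 11 is on top; that piece has area ∫[-1,1] (-3*x^3 - 12*x^2 + 3*x + 12) dx = 16.
Total enclosed area = 189/4 + 16 = 253/4.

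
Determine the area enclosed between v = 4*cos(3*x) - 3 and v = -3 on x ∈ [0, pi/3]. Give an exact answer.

8/3

The difference (4*cos(3*x) - 3) - (-3) = 4*cos(3*x) changes sign at x = pi/6 inside [0, pi/3], so split the integral there.
∫[0,pi/6] (4*cos(3*x)) dx = 4/3.
∫[pi/6,pi/3] (4*cos(3*x)) dx = -4/3; the area of that piece is 4/3.
Total area = 4/3 + 4/3 = 8/3.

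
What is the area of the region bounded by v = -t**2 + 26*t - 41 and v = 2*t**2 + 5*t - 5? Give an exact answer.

1/2

Set the curves equal: -t**2 + 26*t - 41 = 2*t**2 + 5*t - 5, so -3*t**2 + 21*t - 36 = 0, which factors as -3*(t - 4)*(t - 3) = 0. The curves meet at t = 3, 4.
On [3, 4], v = -t**2 + 26*t - 41 is on top; that piece has area ∫[3,4] (-3*t**2 + 21*t - 36) dt = 1/2.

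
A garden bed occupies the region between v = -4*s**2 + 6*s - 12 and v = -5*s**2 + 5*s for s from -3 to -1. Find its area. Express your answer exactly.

On [-3, -1], (-4*s**2 + 6*s - 12) - (-5*s**2 + 5*s) = s**2 + s - 12 is ≤ 0 throughout, so the area is a single integral of |s**2 + s - 12|.
∫[-3,-1] (s**2 + s - 12) ds = -58/3; the area of that piece is 58/3.

58/3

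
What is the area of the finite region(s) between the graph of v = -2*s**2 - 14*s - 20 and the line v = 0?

9

The curve meets the s-axis where -2*s**2 - 14*s - 20 = 0, i.e. -2*(s + 2)*(s + 5) = 0, at s = -5, -2.
On [-5, -2] the curve lies above the axis; ∫[-5,-2] (-2*s**2 - 14*s - 20) ds = 9, giving area 9.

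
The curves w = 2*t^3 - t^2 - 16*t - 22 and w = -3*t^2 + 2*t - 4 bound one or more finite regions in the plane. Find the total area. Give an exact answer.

296/3

Set the curves equal: 2*t^3 - t^2 - 16*t - 22 = -3*t^2 + 2*t - 4, so 2*t^3 + 2*t^2 - 18*t - 18 = 0, which factors as 2*(t - 3)*(t + 1)*(t + 3) = 0. The curves meet at t = -3, -1, 3.
On [-3, -1], w = 2*t^3 - t^2 - 16*t - 22 is on top; that piece has area ∫[-3,-1] (2*t^3 + 2*t^2 - 18*t - 18) dt = 40/3.
On [-1, 3], w = -3*t^2 + 2*t - 4 is on top; that piece has area ∫[-1,3] (-(2*t^3 + 2*t^2 - 18*t - 18)) dt = 256/3.
Total enclosed area = 40/3 + 256/3 = 296/3.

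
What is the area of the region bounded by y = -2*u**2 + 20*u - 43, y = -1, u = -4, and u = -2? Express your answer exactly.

724/3

On [-4, -2], (-2*u**2 + 20*u - 43) - (-1) = -2*u**2 + 20*u - 42 is ≤ 0 throughout, so the area is a single integral of |-2*u**2 + 20*u - 42|.
∫[-4,-2] (-2*u**2 + 20*u - 42) du = -724/3; the area of that piece is 724/3.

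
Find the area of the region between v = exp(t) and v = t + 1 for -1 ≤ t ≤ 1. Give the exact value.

-2 - exp(-1) + exp(1)

On [-1, 1], (exp(t)) - (t + 1) = -t + exp(t) - 1 is ≥ 0 throughout, so the area is a single integral of |-t + exp(t) - 1|.
∫[-1,1] (-t + exp(t) - 1) dt = -2 - exp(-1) + exp(1).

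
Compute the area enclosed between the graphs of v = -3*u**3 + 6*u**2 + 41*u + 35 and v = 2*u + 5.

Set the curves equal: -3*u**3 + 6*u**2 + 41*u + 35 = 2*u + 5, so -3*u**3 + 6*u**2 + 39*u + 30 = 0, which factors as -3*(u - 5)*(u + 1)*(u + 2) = 0. The curves meet at u = -2, -1, 5.
On [-2, -1], v = 2*u + 5 is on top; that piece has area ∫[-2,-1] (-(-3*u**3 + 6*u**2 + 39*u + 30)) du = 13/4.
On [-1, 5], v = -3*u**3 + 6*u**2 + 41*u + 35 is on top; that piece has area ∫[-1,5] (-3*u**3 + 6*u**2 + 39*u + 30) du = 432.
Total enclosed area = 13/4 + 432 = 1741/4.

1741/4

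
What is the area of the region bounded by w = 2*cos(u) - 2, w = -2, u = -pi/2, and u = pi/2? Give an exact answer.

4

On [-pi/2, pi/2], (2*cos(u) - 2) - (-2) = 2*cos(u) is ≥ 0 throughout, so the area is a single integral of |2*cos(u)|.
∫[-pi/2,pi/2] (2*cos(u)) du = 4.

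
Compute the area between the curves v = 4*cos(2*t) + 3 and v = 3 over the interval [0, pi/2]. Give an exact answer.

4

The difference (4*cos(2*t) + 3) - (3) = 4*cos(2*t) changes sign at t = pi/4 inside [0, pi/2], so split the integral there.
∫[0,pi/4] (4*cos(2*t)) dt = 2.
∫[pi/4,pi/2] (4*cos(2*t)) dt = -2; the area of that piece is 2.
Total area = 2 + 2 = 4.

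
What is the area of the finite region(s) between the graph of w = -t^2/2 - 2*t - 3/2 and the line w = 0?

The curve meets the t-axis where -t^2/2 - 2*t - 3/2 = 0, i.e. -(t + 1)*(t + 3)/2 = 0, at t = -3, -1.
On [-3, -1] the curve lies above the axis; ∫[-3,-1] (-t^2/2 - 2*t - 3/2) dt = 2/3, giving area 2/3.

2/3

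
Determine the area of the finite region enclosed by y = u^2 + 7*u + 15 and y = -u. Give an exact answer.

Set the curves equal: u^2 + 7*u + 15 = -u, so u^2 + 8*u + 15 = 0, which factors as (u + 3)*(u + 5) = 0. The curves meet at u = -5, -3.
On [-5, -3], y = -u is on top; that piece has area ∫[-5,-3] (-(u^2 + 8*u + 15)) du = 4/3.

4/3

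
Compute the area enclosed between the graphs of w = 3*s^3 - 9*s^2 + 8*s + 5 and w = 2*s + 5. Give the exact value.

3/2

Set the curves equal: 3*s^3 - 9*s^2 + 8*s + 5 = 2*s + 5, so 3*s^3 - 9*s^2 + 6*s = 0, which factors as 3*s*(s - 2)*(s - 1) = 0. The curves meet at s = 0, 1, 2.
On [0, 1], w = 3*s^3 - 9*s^2 + 8*s + 5 is on top; that piece has area ∫[0,1] (3*s^3 - 9*s^2 + 6*s) ds = 3/4.
On [1, 2], w = 2*s + 5 is on top; that piece has area ∫[1,2] (-(3*s^3 - 9*s^2 + 6*s)) ds = 3/4.
Total enclosed area = 3/4 + 3/4 = 3/2.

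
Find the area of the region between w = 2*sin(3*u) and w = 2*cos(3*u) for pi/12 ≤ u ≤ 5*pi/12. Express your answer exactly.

On [pi/12, 5*pi/12], (2*sin(3*u)) - (2*cos(3*u)) = 2*sin(3*u) - 2*cos(3*u) is ≥ 0 throughout, so the area is a single integral of |2*sin(3*u) - 2*cos(3*u)|.
∫[pi/12,5*pi/12] (2*sin(3*u) - 2*cos(3*u)) du = 4*sqrt(2)/3.

4*sqrt(2)/3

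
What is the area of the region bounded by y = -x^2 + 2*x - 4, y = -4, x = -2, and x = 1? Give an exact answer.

22/3

The difference (-x^2 + 2*x - 4) - (-4) = -x^2 + 2*x changes sign at x = 0 inside [-2, 1], so split the integral there.
∫[-2,0] (-x^2 + 2*x) dx = -20/3; the area of that piece is 20/3.
∫[0,1] (-x^2 + 2*x) dx = 2/3.
Total area = 20/3 + 2/3 = 22/3.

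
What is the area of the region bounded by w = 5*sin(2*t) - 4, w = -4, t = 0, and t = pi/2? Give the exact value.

On [0, pi/2], (5*sin(2*t) - 4) - (-4) = 5*sin(2*t) is ≥ 0 throughout, so the area is a single integral of |5*sin(2*t)|.
∫[0,pi/2] (5*sin(2*t)) dt = 5.

5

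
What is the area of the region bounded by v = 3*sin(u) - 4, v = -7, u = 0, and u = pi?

6 + 3*pi

On [0, pi], (3*sin(u) - 4) - (-7) = 3*sin(u) + 3 is ≥ 0 throughout, so the area is a single integral of |3*sin(u) + 3|.
∫[0,pi] (3*sin(u) + 3) du = 6 + 3*pi.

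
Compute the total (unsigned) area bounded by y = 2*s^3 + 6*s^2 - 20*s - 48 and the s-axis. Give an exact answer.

The curve meets the s-axis where 2*s^3 + 6*s^2 - 20*s - 48 = 0, i.e. 2*(s - 3)*(s + 2)*(s + 4) = 0, at s = -4, -2, 3.
On [-4, -2] the curve lies above the axis; ∫[-4,-2] (2*s^3 + 6*s^2 - 20*s - 48) ds = 16, giving area 16.
On [-2, 3] the curve lies below the axis; ∫[-2,3] (2*s^3 + 6*s^2 - 20*s - 48) ds = -375/2, giving area 375/2.
Total area = 16 + 375/2 = 407/2.

407/2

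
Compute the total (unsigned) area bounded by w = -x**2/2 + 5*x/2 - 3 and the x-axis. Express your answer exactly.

The curve meets the x-axis where -x**2/2 + 5*x/2 - 3 = 0, i.e. -(x - 3)*(x - 2)/2 = 0, at x = 2, 3.
On [2, 3] the curve lies above the axis; ∫[2,3] (-x**2/2 + 5*x/2 - 3) dx = 1/12, giving area 1/12.

1/12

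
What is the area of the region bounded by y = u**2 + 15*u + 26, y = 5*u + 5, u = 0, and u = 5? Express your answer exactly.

On [0, 5], (u**2 + 15*u + 26) - (5*u + 5) = u**2 + 10*u + 21 is ≥ 0 throughout, so the area is a single integral of |u**2 + 10*u + 21|.
∫[0,5] (u**2 + 10*u + 21) du = 815/3.

815/3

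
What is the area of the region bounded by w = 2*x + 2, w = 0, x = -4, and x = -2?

8

On [-4, -2], (2*x + 2) - (0) = 2*x + 2 is ≤ 0 throughout, so the area is a single integral of |2*x + 2|.
∫[-4,-2] (2*x + 2) dx = -8; the area of that piece is 8.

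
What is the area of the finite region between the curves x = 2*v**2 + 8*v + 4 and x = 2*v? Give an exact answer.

Both boundary curves give x as a function of v, so integrate with respect to v. Setting them equal: 2*v**2 + 6*v + 4 = 0, i.e. 2*(v + 1)*(v + 2) = 0, so they meet at v = -2, -1.
For v in [-2, -1], x = 2*v**2 + 8*v + 4 is on the left; area = ∫[-2,-1] (-(2*v**2 + 6*v + 4)) dv = 1/3.

1/3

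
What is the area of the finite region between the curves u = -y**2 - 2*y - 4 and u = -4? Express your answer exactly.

Both boundary curves give u as a function of y, so integrate with respect to y. Setting them equal: -y**2 - 2*y = 0, i.e. -y*(y + 2) = 0, so they meet at y = -2, 0.
For y in [-2, 0], u = -y**2 - 2*y - 4 is on the right; area = ∫[-2,0] (-y**2 - 2*y) dy = 4/3.

4/3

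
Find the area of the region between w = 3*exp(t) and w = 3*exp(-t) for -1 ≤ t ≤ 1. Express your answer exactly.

-12 + 6*exp(-1) + 6*exp(1)

The difference (3*exp(t)) - (3*exp(-t)) = 3*exp(t) - 3*exp(-t) changes sign at t = 0 inside [-1, 1], so split the integral there.
∫[-1,0] (3*exp(t) - 3*exp(-t)) dt = -3*exp(1) - 3*exp(-1) + 6; the area of that piece is -6 + 3*exp(-1) + 3*exp(1).
∫[0,1] (3*exp(t) - 3*exp(-t)) dt = -6 + 3*exp(-1) + 3*exp(1).
Total area = (-6 + 3*exp(-1) + 3*exp(1)) + (-6 + 3*exp(-1) + 3*exp(1)) = -12 + 6*exp(-1) + 6*exp(1).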